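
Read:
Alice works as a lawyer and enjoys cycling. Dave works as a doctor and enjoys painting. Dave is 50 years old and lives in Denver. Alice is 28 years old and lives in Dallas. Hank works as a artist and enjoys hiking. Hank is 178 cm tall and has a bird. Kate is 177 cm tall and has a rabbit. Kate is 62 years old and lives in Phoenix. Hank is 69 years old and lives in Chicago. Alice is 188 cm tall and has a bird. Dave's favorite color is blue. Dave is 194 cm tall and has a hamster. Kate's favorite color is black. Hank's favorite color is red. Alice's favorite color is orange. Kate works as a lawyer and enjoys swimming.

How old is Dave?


Dave is 50 years old

50


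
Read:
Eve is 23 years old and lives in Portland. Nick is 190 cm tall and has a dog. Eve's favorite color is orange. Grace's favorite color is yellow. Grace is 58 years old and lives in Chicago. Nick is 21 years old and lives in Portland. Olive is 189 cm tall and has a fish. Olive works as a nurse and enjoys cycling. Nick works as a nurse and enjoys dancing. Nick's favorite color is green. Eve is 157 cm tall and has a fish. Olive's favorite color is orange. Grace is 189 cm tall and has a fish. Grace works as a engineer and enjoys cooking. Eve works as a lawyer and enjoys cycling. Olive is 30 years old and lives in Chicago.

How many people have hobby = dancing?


Count: 1

1


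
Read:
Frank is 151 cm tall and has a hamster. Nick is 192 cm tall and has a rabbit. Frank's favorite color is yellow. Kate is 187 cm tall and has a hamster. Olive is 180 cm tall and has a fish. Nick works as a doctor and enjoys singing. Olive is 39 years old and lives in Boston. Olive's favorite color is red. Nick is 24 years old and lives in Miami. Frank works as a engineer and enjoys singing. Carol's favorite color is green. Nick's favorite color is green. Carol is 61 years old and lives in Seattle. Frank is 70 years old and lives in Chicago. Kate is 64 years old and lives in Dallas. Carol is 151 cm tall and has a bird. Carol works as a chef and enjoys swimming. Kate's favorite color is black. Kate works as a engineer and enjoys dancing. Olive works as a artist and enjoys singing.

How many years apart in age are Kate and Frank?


64 vs 70, diff = 6

6


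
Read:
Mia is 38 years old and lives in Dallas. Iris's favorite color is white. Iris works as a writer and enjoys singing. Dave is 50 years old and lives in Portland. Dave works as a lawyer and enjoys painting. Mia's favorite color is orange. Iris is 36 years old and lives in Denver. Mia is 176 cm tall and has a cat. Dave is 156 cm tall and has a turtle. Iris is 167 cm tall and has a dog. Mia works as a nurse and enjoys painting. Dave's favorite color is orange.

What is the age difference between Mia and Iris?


|38 - 36| = 2

2


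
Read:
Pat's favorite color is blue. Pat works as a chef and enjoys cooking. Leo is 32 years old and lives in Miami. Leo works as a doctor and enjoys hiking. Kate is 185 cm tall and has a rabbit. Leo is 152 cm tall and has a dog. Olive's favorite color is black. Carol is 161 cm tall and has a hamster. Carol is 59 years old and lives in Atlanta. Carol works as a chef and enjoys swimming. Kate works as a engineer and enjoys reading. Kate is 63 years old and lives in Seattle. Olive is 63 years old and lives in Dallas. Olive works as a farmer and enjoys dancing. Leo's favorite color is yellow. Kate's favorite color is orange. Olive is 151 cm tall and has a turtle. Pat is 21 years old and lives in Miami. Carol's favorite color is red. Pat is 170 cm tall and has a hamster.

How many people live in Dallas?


Count in Dallas: 1

1


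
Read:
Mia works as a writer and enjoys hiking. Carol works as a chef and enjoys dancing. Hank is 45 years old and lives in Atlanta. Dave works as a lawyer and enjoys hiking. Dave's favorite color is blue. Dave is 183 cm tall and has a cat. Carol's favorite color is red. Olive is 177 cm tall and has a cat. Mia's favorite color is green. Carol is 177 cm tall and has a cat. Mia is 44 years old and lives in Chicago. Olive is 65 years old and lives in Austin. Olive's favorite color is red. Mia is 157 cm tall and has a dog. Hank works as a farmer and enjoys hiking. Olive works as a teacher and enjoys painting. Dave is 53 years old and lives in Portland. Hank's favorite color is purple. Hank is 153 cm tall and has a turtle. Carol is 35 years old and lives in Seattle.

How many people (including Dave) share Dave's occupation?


Dave is a lawyer. Count = 1

1


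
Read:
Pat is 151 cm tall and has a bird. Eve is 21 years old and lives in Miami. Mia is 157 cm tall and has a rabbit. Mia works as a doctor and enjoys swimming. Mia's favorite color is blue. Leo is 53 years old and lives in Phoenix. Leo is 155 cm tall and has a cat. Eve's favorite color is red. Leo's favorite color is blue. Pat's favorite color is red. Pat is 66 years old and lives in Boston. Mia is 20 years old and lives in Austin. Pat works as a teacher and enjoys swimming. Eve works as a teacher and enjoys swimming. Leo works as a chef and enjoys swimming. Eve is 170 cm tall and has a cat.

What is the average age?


Sum=160, n=4, avg=40

40


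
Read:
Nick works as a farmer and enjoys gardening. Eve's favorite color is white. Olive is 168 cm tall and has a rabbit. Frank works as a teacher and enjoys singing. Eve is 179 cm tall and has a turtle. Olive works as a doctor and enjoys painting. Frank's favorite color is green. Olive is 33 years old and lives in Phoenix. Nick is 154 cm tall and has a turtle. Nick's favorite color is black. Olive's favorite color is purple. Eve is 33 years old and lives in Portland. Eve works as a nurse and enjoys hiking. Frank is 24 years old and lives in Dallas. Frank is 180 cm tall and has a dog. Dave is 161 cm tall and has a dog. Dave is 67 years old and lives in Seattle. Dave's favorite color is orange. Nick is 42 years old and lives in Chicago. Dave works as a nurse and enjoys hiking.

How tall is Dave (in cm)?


Dave is 161 cm tall

161


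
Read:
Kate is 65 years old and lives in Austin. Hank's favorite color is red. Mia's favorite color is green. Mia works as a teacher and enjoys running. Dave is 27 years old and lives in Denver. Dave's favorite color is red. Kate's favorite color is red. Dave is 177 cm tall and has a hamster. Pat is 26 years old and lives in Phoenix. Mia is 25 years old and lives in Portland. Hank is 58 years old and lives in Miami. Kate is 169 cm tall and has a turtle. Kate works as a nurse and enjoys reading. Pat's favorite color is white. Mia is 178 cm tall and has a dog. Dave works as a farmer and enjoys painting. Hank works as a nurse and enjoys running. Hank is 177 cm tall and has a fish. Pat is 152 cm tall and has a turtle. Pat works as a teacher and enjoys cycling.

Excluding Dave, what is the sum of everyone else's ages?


Sum (excluding Dave): 174

174


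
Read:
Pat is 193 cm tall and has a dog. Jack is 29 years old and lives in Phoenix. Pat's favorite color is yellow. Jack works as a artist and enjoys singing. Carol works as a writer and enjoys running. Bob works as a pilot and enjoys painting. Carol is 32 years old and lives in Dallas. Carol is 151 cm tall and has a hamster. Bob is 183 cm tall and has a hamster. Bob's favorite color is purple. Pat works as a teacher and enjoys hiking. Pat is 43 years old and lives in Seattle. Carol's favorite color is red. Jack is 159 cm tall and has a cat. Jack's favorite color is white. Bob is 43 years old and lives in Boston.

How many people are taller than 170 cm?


Taller than 170: 2

2


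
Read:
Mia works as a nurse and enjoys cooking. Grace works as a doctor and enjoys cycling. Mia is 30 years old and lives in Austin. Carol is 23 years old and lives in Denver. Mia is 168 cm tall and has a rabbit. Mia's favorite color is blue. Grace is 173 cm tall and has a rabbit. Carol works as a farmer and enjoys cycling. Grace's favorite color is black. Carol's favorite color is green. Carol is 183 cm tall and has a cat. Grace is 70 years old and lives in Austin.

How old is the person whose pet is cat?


Person with pet=cat is Carol, age 23

23


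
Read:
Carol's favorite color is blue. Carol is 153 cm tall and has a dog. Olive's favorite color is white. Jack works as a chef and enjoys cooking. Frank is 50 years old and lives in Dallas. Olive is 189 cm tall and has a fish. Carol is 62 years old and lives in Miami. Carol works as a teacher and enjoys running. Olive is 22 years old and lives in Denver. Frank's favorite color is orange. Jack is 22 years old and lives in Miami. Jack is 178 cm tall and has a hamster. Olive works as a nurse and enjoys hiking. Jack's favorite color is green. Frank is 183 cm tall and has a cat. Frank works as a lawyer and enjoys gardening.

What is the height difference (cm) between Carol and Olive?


|153 - 189| = 36

36


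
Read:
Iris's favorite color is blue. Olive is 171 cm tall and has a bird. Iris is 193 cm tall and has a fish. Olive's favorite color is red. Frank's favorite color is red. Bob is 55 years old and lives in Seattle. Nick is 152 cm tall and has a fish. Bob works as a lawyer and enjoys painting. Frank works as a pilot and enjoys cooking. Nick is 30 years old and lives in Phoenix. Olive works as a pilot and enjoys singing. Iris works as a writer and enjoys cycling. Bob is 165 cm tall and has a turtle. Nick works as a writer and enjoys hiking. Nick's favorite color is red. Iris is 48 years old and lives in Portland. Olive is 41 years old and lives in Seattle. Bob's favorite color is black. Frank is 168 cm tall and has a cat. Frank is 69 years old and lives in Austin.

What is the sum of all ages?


55+41+30+48+69 = 243

243


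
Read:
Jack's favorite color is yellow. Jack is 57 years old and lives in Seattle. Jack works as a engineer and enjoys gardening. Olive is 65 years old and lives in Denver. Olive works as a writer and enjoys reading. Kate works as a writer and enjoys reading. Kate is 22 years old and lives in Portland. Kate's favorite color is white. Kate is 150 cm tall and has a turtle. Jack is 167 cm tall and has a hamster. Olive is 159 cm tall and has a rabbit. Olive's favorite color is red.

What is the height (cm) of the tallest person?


Tallest: Jack at 167 cm

167


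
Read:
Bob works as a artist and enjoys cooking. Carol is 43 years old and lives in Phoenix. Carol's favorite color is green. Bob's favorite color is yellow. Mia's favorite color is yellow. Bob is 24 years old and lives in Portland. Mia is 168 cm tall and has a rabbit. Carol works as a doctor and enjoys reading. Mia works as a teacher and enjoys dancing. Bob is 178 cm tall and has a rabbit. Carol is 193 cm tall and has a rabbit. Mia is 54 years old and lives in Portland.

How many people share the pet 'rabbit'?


Count: 3

3


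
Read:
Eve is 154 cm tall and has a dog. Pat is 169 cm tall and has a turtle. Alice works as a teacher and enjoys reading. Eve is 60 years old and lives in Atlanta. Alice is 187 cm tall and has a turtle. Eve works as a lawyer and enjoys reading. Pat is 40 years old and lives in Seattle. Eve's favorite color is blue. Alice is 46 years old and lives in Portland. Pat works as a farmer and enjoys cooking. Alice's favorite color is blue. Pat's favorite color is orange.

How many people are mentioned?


People: Alice, Eve, Pat. Count = 3

3


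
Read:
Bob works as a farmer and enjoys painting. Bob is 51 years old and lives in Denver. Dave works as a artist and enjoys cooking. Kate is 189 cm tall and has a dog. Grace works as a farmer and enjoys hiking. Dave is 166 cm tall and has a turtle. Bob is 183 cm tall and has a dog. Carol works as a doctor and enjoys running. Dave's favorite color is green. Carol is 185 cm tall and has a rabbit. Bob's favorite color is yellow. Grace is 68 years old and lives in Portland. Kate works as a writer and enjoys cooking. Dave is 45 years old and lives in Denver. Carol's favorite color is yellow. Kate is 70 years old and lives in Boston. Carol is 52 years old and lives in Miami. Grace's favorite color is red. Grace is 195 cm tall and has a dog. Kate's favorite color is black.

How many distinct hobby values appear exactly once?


Unique hobby values: 3

3


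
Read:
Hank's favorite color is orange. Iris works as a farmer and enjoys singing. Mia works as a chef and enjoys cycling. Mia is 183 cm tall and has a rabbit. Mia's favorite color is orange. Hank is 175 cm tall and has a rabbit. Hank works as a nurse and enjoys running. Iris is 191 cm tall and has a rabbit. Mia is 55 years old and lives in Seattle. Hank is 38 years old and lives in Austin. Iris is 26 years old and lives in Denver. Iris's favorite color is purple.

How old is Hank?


Hank is 38 years old

38


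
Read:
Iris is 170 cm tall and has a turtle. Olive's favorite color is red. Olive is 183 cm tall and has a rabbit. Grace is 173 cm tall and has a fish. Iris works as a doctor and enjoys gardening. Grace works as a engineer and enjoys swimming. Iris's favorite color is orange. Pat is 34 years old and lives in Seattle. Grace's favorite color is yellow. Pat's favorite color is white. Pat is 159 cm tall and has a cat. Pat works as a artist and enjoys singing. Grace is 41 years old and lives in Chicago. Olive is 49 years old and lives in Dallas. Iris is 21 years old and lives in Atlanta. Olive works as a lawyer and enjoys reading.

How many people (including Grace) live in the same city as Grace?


Grace lives in Chicago. Count = 1

1


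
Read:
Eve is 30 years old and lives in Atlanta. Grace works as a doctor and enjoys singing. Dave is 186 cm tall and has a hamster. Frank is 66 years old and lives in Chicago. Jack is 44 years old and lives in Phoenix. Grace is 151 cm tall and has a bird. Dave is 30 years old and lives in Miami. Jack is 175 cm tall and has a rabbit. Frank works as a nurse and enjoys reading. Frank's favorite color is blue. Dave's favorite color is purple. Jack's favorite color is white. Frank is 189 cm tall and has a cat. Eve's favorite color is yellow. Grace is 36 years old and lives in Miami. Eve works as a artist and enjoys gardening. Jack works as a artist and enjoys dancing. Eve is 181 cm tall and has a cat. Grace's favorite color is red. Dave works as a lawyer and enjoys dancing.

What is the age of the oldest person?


Oldest: Frank at 66

66


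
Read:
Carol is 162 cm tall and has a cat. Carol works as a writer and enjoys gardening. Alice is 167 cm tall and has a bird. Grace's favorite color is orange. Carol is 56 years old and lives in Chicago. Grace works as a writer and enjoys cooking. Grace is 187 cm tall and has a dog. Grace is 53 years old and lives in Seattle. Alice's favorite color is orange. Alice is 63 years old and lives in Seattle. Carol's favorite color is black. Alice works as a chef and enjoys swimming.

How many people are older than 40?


Filter: 3

3


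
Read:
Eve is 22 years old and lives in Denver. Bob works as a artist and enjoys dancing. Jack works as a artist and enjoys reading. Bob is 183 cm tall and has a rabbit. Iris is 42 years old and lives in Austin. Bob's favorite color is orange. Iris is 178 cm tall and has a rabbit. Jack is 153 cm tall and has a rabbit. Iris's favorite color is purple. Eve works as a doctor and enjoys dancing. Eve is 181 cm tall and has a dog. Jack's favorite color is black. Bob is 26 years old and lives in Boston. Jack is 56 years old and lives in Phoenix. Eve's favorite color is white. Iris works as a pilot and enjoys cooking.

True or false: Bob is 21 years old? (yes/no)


Bob is actually 26. no

no


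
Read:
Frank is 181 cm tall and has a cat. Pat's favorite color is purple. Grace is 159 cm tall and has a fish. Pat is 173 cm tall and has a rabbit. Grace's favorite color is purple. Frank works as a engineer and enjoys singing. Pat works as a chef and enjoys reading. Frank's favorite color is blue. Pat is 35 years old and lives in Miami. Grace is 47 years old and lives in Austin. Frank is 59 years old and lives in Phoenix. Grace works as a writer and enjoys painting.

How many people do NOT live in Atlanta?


Not in Atlanta: 3

3


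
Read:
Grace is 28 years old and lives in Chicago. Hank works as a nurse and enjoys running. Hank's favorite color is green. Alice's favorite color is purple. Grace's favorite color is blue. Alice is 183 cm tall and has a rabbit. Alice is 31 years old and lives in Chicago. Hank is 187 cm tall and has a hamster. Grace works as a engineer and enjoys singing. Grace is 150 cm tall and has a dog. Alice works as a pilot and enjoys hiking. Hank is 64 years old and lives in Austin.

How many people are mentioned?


People: Grace, Hank, Alice. Count = 3

3


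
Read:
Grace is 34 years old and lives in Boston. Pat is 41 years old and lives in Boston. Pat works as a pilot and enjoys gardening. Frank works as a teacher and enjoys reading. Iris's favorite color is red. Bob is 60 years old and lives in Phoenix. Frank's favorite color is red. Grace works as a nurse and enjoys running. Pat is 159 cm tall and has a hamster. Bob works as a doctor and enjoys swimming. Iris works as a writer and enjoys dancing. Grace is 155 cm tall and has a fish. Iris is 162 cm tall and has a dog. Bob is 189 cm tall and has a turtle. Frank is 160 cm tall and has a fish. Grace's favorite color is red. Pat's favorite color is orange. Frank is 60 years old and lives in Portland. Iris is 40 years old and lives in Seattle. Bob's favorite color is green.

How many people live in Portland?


Count in Portland: 1

1


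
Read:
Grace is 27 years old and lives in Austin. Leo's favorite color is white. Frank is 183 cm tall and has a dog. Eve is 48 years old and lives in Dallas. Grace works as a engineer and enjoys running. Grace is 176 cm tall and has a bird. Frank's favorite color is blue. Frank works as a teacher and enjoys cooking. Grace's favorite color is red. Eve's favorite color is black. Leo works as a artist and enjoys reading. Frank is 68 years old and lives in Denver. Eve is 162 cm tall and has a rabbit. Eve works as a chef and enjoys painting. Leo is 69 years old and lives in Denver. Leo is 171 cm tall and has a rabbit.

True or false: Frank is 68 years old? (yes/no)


Frank is actually 68. yes

yes


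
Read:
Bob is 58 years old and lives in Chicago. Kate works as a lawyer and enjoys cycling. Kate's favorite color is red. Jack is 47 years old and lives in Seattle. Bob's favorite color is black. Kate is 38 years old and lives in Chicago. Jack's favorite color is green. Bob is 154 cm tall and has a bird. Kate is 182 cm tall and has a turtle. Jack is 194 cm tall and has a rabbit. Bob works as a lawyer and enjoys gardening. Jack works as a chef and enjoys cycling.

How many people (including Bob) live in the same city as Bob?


Bob lives in Chicago. Count = 2

2


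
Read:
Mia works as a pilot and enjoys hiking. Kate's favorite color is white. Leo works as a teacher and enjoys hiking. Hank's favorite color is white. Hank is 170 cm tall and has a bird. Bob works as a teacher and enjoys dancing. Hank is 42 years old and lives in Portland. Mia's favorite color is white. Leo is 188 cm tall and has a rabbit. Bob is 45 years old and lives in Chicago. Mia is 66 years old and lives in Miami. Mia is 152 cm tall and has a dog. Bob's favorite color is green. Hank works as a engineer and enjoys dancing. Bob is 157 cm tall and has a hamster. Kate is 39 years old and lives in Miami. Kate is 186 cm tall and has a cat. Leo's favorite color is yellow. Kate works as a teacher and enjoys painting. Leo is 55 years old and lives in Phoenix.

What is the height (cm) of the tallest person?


Tallest: Leo at 188 cm

188


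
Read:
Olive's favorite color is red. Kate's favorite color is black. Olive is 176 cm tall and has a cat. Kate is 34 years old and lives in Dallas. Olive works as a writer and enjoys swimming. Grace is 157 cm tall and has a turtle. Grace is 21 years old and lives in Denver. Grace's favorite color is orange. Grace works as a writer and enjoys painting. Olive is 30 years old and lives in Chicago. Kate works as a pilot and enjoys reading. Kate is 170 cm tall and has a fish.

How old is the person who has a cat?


Person with cat is Olive, age 30

30


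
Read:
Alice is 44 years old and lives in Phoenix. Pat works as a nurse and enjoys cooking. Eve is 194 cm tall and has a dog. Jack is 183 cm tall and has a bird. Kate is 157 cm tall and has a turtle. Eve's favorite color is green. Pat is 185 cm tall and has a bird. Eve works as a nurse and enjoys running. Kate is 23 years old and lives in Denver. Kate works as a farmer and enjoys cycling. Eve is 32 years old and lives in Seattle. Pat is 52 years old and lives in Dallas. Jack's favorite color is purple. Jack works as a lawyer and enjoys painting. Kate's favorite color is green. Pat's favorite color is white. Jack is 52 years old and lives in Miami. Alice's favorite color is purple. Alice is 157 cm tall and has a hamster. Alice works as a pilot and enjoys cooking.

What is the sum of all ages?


32+52+44+52+23 = 203

203


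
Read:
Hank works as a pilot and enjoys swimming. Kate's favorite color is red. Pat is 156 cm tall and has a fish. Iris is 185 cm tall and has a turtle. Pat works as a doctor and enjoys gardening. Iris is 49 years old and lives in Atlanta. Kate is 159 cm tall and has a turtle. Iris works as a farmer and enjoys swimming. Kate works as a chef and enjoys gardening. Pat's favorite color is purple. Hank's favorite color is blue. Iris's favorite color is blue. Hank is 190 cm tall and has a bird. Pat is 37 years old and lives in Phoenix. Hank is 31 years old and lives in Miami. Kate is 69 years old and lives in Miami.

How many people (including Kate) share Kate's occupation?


Kate is a chef. Count = 1

1


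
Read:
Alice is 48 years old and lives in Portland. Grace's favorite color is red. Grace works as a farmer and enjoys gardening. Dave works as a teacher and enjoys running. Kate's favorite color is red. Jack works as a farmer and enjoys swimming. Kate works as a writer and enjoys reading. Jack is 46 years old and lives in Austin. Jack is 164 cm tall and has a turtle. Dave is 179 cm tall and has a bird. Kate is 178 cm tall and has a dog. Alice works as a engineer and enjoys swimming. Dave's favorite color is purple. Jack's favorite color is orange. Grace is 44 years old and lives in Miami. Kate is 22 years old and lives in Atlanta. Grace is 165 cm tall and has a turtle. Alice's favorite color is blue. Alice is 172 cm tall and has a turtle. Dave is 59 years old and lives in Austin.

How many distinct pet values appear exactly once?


Unique pet values: 2

2


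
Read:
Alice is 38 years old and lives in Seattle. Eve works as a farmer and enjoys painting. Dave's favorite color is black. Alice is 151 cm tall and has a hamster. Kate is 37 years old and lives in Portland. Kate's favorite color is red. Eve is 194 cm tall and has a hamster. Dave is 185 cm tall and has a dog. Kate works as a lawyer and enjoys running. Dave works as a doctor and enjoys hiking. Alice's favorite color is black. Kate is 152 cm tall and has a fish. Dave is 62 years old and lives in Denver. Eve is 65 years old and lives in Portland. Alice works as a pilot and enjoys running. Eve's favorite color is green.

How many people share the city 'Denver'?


Count: 1

1


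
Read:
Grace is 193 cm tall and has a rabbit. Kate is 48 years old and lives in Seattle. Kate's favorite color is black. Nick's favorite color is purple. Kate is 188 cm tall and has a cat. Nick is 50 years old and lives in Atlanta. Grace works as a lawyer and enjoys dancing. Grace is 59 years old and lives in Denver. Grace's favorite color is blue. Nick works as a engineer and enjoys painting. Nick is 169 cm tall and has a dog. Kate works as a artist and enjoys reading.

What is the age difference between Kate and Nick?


|48 - 50| = 2

2


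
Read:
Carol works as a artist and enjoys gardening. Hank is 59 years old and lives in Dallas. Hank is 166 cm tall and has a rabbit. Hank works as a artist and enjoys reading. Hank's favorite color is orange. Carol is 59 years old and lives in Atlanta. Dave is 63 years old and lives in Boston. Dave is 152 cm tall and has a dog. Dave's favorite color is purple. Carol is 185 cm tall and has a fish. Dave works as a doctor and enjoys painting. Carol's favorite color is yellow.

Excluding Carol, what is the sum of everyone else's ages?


Sum (excluding Carol): 122

122


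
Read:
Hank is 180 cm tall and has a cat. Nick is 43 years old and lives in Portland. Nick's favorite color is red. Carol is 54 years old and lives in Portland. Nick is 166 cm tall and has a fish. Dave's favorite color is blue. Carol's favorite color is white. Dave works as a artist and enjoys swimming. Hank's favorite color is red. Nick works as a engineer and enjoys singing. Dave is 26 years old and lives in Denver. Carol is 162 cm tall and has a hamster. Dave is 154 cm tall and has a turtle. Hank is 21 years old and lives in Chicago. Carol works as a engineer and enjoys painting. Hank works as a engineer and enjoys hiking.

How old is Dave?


Dave is 26 years old

26


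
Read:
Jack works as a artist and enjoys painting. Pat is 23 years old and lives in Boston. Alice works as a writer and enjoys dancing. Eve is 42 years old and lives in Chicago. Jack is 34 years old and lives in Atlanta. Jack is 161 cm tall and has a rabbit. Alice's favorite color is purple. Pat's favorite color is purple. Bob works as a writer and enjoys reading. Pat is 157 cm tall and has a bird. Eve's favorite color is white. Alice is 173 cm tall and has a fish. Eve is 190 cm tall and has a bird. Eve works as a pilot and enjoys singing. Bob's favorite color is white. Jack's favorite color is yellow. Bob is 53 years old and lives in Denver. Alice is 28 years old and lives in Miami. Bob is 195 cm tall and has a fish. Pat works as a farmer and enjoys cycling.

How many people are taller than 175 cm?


Taller than 175: 2

2


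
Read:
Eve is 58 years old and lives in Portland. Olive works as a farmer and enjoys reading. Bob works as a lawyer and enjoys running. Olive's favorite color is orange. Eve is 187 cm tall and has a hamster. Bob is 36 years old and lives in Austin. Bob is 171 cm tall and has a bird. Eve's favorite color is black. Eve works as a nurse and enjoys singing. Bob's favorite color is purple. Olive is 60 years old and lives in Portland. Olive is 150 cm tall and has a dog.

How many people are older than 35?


Filter: 3

3


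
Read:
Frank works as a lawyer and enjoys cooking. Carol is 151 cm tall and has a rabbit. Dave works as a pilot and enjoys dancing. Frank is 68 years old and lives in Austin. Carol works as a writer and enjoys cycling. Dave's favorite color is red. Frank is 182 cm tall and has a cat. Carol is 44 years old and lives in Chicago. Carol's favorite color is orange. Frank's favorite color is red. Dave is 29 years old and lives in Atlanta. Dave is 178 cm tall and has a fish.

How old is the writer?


The writer is Carol, age 44

44


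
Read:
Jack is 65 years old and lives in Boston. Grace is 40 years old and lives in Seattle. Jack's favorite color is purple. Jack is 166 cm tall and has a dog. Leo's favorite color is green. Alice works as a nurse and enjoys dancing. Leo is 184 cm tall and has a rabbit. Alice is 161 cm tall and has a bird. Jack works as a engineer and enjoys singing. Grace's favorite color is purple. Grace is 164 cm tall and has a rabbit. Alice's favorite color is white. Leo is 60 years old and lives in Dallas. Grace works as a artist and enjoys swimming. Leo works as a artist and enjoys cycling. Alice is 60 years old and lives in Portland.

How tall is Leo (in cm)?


Leo is 184 cm tall

184


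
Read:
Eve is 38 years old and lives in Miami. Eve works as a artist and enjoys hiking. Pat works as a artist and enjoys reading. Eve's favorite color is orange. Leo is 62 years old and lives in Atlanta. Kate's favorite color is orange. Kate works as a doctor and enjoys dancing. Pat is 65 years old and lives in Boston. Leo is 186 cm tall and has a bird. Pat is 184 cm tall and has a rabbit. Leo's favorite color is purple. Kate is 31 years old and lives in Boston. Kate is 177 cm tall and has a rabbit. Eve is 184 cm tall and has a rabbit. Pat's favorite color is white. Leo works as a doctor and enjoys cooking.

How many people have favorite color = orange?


Count: 2

2


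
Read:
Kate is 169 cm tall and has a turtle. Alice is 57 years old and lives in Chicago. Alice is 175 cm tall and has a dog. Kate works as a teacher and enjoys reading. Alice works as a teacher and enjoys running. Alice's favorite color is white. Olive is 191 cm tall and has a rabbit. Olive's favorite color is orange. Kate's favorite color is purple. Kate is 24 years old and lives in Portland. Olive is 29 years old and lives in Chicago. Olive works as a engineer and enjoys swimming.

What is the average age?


Sum=110, n=3, avg=36.67

36.67


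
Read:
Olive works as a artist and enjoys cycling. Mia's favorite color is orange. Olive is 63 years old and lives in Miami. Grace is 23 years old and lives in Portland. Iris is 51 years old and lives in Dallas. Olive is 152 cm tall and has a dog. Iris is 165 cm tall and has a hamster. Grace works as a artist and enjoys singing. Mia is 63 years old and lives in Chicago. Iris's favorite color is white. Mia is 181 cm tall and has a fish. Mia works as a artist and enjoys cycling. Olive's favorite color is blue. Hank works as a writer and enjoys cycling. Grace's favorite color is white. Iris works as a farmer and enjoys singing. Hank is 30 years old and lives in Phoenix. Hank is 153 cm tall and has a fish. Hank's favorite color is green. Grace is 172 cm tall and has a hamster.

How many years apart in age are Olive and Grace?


63 vs 23, diff = 40

40


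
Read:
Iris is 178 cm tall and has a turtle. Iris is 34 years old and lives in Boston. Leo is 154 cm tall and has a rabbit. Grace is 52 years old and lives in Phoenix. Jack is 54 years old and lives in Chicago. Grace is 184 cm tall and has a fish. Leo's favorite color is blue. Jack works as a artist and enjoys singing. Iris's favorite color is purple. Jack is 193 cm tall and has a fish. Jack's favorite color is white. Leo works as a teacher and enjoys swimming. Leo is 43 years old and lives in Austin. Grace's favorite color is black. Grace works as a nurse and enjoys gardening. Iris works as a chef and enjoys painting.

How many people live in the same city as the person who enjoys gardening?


Person with hobby gardening is Grace, city Phoenix. Count = 1

1


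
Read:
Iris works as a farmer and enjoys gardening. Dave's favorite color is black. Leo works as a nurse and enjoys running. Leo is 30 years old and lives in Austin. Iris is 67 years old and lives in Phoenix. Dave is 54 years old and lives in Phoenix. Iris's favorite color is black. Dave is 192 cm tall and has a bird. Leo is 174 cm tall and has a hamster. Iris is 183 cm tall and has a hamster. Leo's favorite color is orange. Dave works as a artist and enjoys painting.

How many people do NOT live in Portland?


Not in Portland: 3

3


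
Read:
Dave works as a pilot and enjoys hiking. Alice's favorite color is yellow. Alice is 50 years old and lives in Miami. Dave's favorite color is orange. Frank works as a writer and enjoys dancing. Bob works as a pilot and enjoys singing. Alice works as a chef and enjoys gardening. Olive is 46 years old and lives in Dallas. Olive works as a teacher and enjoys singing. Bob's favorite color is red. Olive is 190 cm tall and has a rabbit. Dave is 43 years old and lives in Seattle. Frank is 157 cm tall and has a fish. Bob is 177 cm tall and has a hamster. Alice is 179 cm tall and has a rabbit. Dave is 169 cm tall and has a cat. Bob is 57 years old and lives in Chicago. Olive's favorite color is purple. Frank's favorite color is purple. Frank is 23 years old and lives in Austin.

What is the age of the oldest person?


Oldest: Bob at 57

57


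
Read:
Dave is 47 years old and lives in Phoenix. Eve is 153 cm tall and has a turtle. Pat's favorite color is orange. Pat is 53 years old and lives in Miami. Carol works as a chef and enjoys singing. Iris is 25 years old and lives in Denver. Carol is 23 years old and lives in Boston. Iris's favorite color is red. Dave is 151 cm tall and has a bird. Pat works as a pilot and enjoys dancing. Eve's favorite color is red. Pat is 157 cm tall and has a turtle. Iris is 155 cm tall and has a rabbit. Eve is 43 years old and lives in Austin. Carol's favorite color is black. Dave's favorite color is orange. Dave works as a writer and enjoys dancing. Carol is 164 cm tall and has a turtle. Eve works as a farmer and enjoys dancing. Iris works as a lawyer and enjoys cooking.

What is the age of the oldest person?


Oldest: Pat at 53

53


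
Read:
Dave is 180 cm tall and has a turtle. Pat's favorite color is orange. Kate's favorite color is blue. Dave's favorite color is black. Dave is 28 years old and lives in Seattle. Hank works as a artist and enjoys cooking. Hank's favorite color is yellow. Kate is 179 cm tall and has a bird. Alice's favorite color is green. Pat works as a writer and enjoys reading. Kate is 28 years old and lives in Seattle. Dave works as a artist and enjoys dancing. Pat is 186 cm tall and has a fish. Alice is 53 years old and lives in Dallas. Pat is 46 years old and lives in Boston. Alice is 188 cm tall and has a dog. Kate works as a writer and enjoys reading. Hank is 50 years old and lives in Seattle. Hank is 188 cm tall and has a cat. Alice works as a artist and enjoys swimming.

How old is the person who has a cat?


Person with cat is Hank, age 50

50


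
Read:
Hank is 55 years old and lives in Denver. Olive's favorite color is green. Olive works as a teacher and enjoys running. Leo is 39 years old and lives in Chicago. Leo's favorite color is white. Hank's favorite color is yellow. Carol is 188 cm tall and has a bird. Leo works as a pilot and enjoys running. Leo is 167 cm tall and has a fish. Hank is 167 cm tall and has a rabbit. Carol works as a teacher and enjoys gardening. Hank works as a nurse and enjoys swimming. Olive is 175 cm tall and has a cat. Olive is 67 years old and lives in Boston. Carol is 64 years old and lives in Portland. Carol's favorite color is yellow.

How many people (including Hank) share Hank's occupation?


Hank is a nurse. Count = 1

1


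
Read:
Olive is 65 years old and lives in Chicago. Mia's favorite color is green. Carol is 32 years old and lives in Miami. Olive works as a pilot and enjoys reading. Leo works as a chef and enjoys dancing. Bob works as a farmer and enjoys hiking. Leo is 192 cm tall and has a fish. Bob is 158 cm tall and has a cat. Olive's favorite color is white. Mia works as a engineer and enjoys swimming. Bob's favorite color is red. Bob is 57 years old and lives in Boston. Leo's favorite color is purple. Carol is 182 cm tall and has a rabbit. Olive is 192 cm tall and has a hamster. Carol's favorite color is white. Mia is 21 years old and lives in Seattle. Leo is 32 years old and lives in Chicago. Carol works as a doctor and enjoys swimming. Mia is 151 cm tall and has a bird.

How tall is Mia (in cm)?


Mia is 151 cm tall

151


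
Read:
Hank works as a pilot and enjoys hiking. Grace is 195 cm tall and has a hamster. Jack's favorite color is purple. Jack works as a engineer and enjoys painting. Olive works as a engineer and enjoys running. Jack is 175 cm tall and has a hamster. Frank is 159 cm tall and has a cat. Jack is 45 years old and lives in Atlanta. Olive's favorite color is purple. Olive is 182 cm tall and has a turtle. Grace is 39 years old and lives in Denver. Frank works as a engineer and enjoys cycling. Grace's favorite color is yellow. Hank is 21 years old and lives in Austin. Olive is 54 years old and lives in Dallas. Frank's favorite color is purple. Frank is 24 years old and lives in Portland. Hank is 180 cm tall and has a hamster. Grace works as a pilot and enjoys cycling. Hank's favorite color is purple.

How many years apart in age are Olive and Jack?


54 vs 45, diff = 9

9


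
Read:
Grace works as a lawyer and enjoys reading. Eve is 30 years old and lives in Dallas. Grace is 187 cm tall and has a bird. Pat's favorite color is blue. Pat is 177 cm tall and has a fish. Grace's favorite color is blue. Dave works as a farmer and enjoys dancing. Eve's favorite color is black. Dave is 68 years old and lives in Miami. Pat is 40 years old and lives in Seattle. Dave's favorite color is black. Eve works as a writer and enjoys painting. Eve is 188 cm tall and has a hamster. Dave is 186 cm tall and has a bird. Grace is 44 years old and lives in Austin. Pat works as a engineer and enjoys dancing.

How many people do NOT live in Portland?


Not in Portland: 4

4


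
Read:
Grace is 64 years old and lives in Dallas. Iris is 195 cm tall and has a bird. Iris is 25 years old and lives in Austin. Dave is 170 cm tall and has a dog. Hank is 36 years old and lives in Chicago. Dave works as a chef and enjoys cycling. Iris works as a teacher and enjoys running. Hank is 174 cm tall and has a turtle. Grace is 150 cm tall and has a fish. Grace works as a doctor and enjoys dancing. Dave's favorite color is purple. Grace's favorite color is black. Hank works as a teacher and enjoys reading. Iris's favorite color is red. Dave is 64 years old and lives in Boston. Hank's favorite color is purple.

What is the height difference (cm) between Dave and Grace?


|170 - 150| = 20

20


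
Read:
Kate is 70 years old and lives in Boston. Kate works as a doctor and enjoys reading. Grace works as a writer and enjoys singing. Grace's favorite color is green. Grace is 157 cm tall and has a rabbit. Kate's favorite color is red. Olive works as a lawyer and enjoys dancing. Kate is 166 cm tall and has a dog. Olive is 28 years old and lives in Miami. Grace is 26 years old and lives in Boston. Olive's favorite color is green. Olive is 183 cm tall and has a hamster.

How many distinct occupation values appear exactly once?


Unique occupation values: 3

3


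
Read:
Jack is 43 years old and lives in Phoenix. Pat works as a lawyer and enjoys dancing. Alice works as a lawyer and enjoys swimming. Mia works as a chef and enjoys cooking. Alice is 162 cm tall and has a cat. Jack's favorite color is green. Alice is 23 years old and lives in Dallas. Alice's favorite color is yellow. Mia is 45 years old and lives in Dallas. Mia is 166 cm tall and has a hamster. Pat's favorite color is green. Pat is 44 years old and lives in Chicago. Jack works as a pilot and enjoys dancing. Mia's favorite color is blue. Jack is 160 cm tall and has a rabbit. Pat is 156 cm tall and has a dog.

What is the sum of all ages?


43+23+44+45 = 155

155


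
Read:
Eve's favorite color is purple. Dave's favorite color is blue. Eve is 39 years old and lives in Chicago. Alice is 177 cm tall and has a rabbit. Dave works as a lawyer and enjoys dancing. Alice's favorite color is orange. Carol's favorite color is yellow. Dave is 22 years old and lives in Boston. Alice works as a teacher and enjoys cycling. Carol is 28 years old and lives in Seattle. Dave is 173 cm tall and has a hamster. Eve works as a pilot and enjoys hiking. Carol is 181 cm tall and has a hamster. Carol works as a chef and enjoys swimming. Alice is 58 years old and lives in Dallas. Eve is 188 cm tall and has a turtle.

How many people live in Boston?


Count in Boston: 1

1


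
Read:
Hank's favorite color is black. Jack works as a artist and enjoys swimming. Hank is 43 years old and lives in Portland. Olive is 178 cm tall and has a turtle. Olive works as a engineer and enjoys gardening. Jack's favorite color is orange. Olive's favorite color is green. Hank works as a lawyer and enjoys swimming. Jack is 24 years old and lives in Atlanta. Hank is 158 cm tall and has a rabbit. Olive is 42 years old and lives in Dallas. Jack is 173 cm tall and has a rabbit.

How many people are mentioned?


People: Hank, Olive, Jack. Count = 3

3


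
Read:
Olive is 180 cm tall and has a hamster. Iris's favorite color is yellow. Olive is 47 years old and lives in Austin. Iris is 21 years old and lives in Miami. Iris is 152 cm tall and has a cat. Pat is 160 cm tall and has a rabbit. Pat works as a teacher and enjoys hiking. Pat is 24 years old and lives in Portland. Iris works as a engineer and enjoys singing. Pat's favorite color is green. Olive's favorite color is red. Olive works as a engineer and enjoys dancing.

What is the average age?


Sum=92, n=3, avg=30.67

30.67
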